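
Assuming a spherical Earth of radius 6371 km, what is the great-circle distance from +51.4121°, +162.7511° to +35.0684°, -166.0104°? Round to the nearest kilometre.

Δλ = -166.0104 − 162.7511 = -328.7615°; wrapped into (−180°, 180°]: 31.2385°.
Δφ = 35.0684 − 51.4121 = -16.3437°.
a = sin²(Δφ/2) + cos φ₁ · cos φ₂ · sin²(Δλ/2) = 0.057211.
c = 2·atan2(√a, √(1−a)) = 0.48306 rad → d = 6371·c ≈ 3077.57 km.

3078 km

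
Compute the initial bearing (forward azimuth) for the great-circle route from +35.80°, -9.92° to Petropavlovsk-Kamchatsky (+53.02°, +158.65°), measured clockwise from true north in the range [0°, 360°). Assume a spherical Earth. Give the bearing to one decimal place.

6.8°

Δλ = 158.65 − -9.92 = 168.57°.
θ = atan2( sin Δλ · cos φ₂ , cos φ₁ · sin φ₂ − sin φ₁ · cos φ₂ · cos Δλ )
  = atan2(0.11921, 0.99281) = 6.847° → normalised to [0°, 360°): 6.847°.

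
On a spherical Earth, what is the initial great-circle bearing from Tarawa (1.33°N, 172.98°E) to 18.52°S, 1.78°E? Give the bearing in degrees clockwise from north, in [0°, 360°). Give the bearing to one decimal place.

206.1°

Δλ = 1.78 − 172.98 = -171.20°.
θ = atan2( sin Δλ · cos φ₂ , cos φ₁ · sin φ₂ − sin φ₁ · cos φ₂ · cos Δλ )
  = atan2(-0.14506, -0.29580) = -153.876° → normalised to [0°, 360°): 206.124°.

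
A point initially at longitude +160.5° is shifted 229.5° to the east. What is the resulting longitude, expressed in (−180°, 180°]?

+30.0°

Start at +160.5°; shift +229.5° → +390.0°.
+390.0° lies outside (−180°, 180°]; subtract 360° → +30.0°.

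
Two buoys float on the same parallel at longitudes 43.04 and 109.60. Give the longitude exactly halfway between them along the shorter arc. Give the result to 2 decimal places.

Signed shortest Δλ from +43.04° to +109.60° is +66.56°.
Midpoint longitude = +43.04° + (+66.56°)/2 = +43.04° + 33.28° = +76.32°.

+76.32°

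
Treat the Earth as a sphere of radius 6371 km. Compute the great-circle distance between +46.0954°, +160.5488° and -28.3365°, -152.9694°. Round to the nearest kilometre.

9508 km

Δλ = -152.9694 − 160.5488 = -313.5182°; wrapped into (−180°, 180°]: 46.4818°.
Δφ = -28.3365 − 46.0954 = -74.4319°.
a = sin²(Δφ/2) + cos φ₁ · cos φ₂ · sin²(Δλ/2) = 0.460847.
c = 2·atan2(√a, √(1−a)) = 1.49241 rad → d = 6371·c ≈ 9508.14 km.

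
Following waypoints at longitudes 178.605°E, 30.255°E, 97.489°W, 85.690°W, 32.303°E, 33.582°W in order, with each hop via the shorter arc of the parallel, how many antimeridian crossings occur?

Leg 1: +178.605° → +30.255°, shortest Δλ = -148.35° (west) — does not cross 180°.
Leg 2: +30.255° → -97.489°, shortest Δλ = -127.744° (west) — does not cross 180°.
Leg 3: -97.489° → -85.690°, shortest Δλ = 11.799° (east) — does not cross 180°.
Leg 4: -85.690° → +32.303°, shortest Δλ = 117.993° (east) — does not cross 180°.
Leg 5: +32.303° → -33.582°, shortest Δλ = -65.885° (west) — does not cross 180°.
Total crossings: 0.

0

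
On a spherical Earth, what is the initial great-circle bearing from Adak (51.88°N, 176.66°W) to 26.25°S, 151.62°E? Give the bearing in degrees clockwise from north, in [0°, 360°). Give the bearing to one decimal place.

208.4°

Δλ = 151.62 − -176.66 = 328.28°; wrapped into (−180°, 180°]: -31.72°.
θ = atan2( sin Δλ · cos φ₂ , cos φ₁ · sin φ₂ − sin φ₁ · cos φ₂ · cos Δλ )
  = atan2(-0.47155, -0.87322) = -151.631° → normalised to [0°, 360°): 208.369°.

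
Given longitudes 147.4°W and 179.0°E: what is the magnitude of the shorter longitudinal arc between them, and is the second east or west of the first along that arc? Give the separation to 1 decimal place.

Raw difference: 179.0 − -147.4 = 326.4°.
Normalise into (−180°, 180°]: 326.4° − 360° = -33.6°.
Negative ⇒ the second point lies to the west; separation 33.6°.

33.6° west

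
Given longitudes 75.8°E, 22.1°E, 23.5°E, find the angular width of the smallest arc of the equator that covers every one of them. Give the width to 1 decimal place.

53.7°

Sort the longitudes: +22.1°, +23.5°, +75.8°.
Eastward gaps between consecutive values (wrapping around): 1.4°, 52.3°, 306.3°.
Largest gap = 306.3° ⇒ minimal covering band is its complement: 360° − 306.3° = 53.7°.
Band runs from +22.1° eastward to +75.8°.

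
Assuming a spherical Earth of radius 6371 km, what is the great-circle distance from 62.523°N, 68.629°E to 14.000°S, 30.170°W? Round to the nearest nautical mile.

Δλ = -30.170 − 68.629 = -98.799°.
Δφ = -14.000 − 62.523 = -76.523°.
a = sin²(Δφ/2) + cos φ₁ · cos φ₂ · sin²(Δλ/2) = 0.641557.
c = 2·atan2(√a, √(1−a)) = 1.85784 rad → d = 6371·c ≈ 11836.27 km ≈ 6391.08 nmi.

6391 nmi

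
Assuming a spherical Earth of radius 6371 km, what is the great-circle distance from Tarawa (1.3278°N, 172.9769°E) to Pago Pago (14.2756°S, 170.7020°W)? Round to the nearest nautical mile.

Δλ = -170.7020 − 172.9769 = -343.6789°; wrapped into (−180°, 180°]: 16.3211°.
Δφ = -14.2756 − 1.3278 = -15.6034°.
a = sin²(Δφ/2) + cos φ₁ · cos φ₂ · sin²(Δλ/2) = 0.037948.
c = 2·atan2(√a, √(1−a)) = 0.39211 rad → d = 6371·c ≈ 2498.16 km ≈ 1348.90 nmi.

1349 nmi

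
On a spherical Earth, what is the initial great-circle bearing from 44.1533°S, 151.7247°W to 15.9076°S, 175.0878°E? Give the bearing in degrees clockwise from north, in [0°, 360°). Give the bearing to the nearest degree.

Δλ = 175.0878 − -151.7247 = 326.8125°; wrapped into (−180°, 180°]: -33.1875°.
θ = atan2( sin Δλ · cos φ₂ , cos φ₁ · sin φ₂ − sin φ₁ · cos φ₂ · cos Δλ )
  = atan2(-0.52642, 0.36398) = -55.339° → normalised to [0°, 360°): 304.661°.

305°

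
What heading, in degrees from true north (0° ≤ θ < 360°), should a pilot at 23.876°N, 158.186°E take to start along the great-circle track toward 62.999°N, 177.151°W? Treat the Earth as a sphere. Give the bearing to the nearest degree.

Δλ = -177.151 − 158.186 = -335.337°; wrapped into (−180°, 180°]: 24.663°.
θ = atan2( sin Δλ · cos φ₂ , cos φ₁ · sin φ₂ − sin φ₁ · cos φ₂ · cos Δλ )
  = atan2(0.18945, 0.64775) = 16.303° → normalised to [0°, 360°): 16.303°.

16°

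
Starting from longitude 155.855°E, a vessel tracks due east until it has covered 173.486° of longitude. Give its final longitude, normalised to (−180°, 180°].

30.659°W

Start at +155.855°; shift +173.486° → +329.341°.
+329.341° lies outside (−180°, 180°]; subtract 360° → -30.659°.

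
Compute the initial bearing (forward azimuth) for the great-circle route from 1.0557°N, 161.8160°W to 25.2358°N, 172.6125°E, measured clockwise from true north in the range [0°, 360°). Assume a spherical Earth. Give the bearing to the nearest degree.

Δλ = 172.6125 − -161.8160 = 334.4285°; wrapped into (−180°, 180°]: -25.5715°.
θ = atan2( sin Δλ · cos φ₂ , cos φ₁ · sin φ₂ − sin φ₁ · cos φ₂ · cos Δλ )
  = atan2(-0.39044, 0.41124) = -43.514° → normalised to [0°, 360°): 316.486°.

316°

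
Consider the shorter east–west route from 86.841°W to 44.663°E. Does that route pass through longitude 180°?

No

Signed shortest Δλ = ((44.663 − -86.841 + 180) mod 360) − 180 = 131.504°.
Going east by 131.504° from -86.841° reaches +44.663° without touching 180°.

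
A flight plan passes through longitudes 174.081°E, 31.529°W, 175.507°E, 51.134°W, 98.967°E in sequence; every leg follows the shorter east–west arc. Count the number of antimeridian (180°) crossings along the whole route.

3

Leg 1: +174.081° → -31.529°, shortest Δλ = 154.39° (east) — crosses 180°.
Leg 2: -31.529° → +175.507°, shortest Δλ = -152.964° (west) — crosses 180°.
Leg 3: +175.507° → -51.134°, shortest Δλ = 133.359° (east) — crosses 180°.
Leg 4: -51.134° → +98.967°, shortest Δλ = 150.101° (east) — does not cross 180°.
Total crossings: 3.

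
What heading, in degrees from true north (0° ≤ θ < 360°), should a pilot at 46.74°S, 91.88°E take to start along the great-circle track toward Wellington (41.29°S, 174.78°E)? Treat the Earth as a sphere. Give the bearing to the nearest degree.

Δλ = 174.78 − 91.88 = 82.90°.
θ = atan2( sin Δλ · cos φ₂ , cos φ₁ · sin φ₂ − sin φ₁ · cos φ₂ · cos Δλ )
  = atan2(0.74562, -0.38458) = 117.284° → normalised to [0°, 360°): 117.284°.

117°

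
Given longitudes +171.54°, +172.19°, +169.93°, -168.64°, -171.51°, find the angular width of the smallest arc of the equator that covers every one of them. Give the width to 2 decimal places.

Sort the longitudes: -171.51°, -168.64°, +169.93°, +171.54°, +172.19°.
Eastward gaps between consecutive values (wrapping around): 2.87°, 338.57°, 1.61°, 0.65°, 16.30°.
Largest gap = 338.57° ⇒ minimal covering band is its complement: 360° − 338.57° = 21.43°.
Band runs from +169.93° eastward to -168.64°, crossing the antimeridian.

21.43°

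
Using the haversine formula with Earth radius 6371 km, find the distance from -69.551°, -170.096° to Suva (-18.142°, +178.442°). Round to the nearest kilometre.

5770 km

Δλ = 178.442 − -170.096 = 348.538°; wrapped into (−180°, 180°]: -11.462°.
Δφ = -18.142 − -69.551 = 51.409°.
a = sin²(Δφ/2) + cos φ₁ · cos φ₂ · sin²(Δλ/2) = 0.191432.
c = 2·atan2(√a, √(1−a)) = 0.90570 rad → d = 6371·c ≈ 5770.21 km.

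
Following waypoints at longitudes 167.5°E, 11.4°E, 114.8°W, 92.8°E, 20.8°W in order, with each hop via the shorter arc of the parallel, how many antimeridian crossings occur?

Leg 1: +167.5° → +11.4°, shortest Δλ = -156.1° (west) — does not cross 180°.
Leg 2: +11.4° → -114.8°, shortest Δλ = -126.2° (west) — does not cross 180°.
Leg 3: -114.8° → +92.8°, shortest Δλ = -152.4° (west) — crosses 180°.
Leg 4: +92.8° → -20.8°, shortest Δλ = -113.6° (west) — does not cross 180°.
Total crossings: 1.

1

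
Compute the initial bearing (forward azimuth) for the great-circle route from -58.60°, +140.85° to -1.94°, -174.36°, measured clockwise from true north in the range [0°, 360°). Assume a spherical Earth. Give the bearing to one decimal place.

Δλ = -174.36 − 140.85 = -315.21°; wrapped into (−180°, 180°]: 44.79°.
θ = atan2( sin Δλ · cos φ₂ , cos φ₁ · sin φ₂ − sin φ₁ · cos φ₂ · cos Δλ )
  = atan2(0.70411, 0.58777) = 50.146° → normalised to [0°, 360°): 50.146°.

50.1°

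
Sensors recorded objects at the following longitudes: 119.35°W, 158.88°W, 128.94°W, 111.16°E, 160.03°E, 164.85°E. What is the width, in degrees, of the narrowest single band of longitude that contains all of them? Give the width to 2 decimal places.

Sort the longitudes: -158.88°, -128.94°, -119.35°, +111.16°, +160.03°, +164.85°.
Eastward gaps between consecutive values (wrapping around): 29.94°, 9.59°, 230.51°, 48.87°, 4.82°, 36.27°.
Largest gap = 230.51° ⇒ minimal covering band is its complement: 360° − 230.51° = 129.49°.
Band runs from +111.16° eastward to -119.35°, crossing the antimeridian.

129.49°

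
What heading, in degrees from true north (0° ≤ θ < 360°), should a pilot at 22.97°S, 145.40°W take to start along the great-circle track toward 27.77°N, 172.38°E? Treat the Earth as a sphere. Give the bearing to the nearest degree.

319°

Δλ = 172.38 − -145.40 = 317.78°; wrapped into (−180°, 180°]: -42.22°.
θ = atan2( sin Δλ · cos φ₂ , cos φ₁ · sin φ₂ − sin φ₁ · cos φ₂ · cos Δλ )
  = atan2(-0.59458, 0.68470) = -40.971° → normalised to [0°, 360°): 319.029°.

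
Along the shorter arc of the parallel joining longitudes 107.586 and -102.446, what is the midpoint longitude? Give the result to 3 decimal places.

Signed shortest Δλ from +107.586° to -102.446° is +149.968°.
Midpoint longitude = +107.586° + (+149.968°)/2 = +107.586° + 74.984° = +182.570°.
Normalise into (−180°, 180°]: -177.430°.
(The naïve average (+107.586 + -102.446)/2 = 2.57° is on the wrong side of the globe.)

-177.430°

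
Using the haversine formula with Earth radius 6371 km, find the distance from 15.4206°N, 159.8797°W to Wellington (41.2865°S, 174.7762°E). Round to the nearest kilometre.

Δλ = 174.7762 − -159.8797 = 334.6559°; wrapped into (−180°, 180°]: -25.3441°.
Δφ = -41.2865 − 15.4206 = -56.7071°.
a = sin²(Δφ/2) + cos φ₁ · cos φ₂ · sin²(Δλ/2) = 0.260399.
c = 2·atan2(√a, √(1−a)) = 1.07105 rad → d = 6371·c ≈ 6823.67 km.

6824 km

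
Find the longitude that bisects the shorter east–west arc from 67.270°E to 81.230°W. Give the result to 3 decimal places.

6.980°W

Signed shortest Δλ from +67.270° to -81.230° is -148.500°.
Midpoint longitude = +67.270° + (-148.500°)/2 = +67.270° − 74.250° = -6.980°.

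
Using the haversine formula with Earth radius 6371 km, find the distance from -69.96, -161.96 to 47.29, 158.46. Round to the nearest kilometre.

13426 km

Δλ = 158.46 − -161.96 = 320.42°; wrapped into (−180°, 180°]: -39.58°.
Δφ = 47.29 − -69.96 = 117.25°.
a = sin²(Δφ/2) + cos φ₁ · cos φ₂ · sin²(Δλ/2) = 0.755581.
c = 2·atan2(√a, √(1−a)) = 2.10733 rad → d = 6371·c ≈ 13425.82 km.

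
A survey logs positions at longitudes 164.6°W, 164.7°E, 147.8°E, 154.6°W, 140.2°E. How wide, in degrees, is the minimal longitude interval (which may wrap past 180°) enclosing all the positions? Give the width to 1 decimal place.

Sort the longitudes: -164.6°, -154.6°, +140.2°, +147.8°, +164.7°.
Eastward gaps between consecutive values (wrapping around): 10.0°, 294.8°, 7.6°, 16.9°, 30.7°.
Largest gap = 294.8° ⇒ minimal covering band is its complement: 360° − 294.8° = 65.2°.
Band runs from +140.2° eastward to -154.6°, crossing the antimeridian.

65.2°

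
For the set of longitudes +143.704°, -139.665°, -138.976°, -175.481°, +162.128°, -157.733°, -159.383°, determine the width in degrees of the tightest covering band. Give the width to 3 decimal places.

Sort the longitudes: -175.481°, -159.383°, -157.733°, -139.665°, -138.976°, +143.704°, +162.128°.
Eastward gaps between consecutive values (wrapping around): 16.098°, 1.650°, 18.068°, 0.689°, 282.680°, 18.424°, 22.391°.
Largest gap = 282.680° ⇒ minimal covering band is its complement: 360° − 282.680° = 77.320°.
Band runs from +143.704° eastward to -138.976°, crossing the antimeridian.

77.320°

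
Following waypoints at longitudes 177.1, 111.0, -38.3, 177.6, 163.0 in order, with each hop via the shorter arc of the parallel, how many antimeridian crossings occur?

Leg 1: +177.1° → +111.0°, shortest Δλ = -66.1° (west) — does not cross 180°.
Leg 2: +111.0° → -38.3°, shortest Δλ = -149.3° (west) — does not cross 180°.
Leg 3: -38.3° → +177.6°, shortest Δλ = -144.1° (west) — crosses 180°.
Leg 4: +177.6° → +163.0°, shortest Δλ = -14.6° (west) — does not cross 180°.
Total crossings: 1.

1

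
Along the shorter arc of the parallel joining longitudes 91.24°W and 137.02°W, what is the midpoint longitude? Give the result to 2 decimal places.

114.13°W

Signed shortest Δλ from -91.24° to -137.02° is -45.78°.
Midpoint longitude = -91.24° + (-45.78°)/2 = -91.24° − 22.89° = -114.13°.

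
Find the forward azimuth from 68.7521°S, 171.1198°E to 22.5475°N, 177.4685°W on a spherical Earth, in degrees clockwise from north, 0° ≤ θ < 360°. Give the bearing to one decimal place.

Δλ = -177.4685 − 171.1198 = -348.5883°; wrapped into (−180°, 180°]: 11.4117°.
θ = atan2( sin Δλ · cos φ₂ , cos φ₁ · sin φ₂ − sin φ₁ · cos φ₂ · cos Δλ )
  = atan2(0.18273, 0.98273) = 10.534° → normalised to [0°, 360°): 10.534°.

10.5°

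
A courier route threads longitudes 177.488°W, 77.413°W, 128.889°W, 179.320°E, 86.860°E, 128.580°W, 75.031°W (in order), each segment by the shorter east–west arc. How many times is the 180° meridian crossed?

Leg 1: -177.488° → -77.413°, shortest Δλ = 100.075° (east) — does not cross 180°.
Leg 2: -77.413° → -128.889°, shortest Δλ = -51.476° (west) — does not cross 180°.
Leg 3: -128.889° → +179.320°, shortest Δλ = -51.791° (west) — crosses 180°.
Leg 4: +179.320° → +86.860°, shortest Δλ = -92.46° (west) — does not cross 180°.
Leg 5: +86.860° → -128.580°, shortest Δλ = 144.56° (east) — crosses 180°.
Leg 6: -128.580° → -75.031°, shortest Δλ = 53.549° (east) — does not cross 180°.
Total crossings: 2.

2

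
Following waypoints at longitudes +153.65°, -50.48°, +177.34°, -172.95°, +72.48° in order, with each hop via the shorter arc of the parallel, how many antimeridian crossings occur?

Leg 1: +153.65° → -50.48°, shortest Δλ = 155.87° (east) — crosses 180°.
Leg 2: -50.48° → +177.34°, shortest Δλ = -132.18° (west) — crosses 180°.
Leg 3: +177.34° → -172.95°, shortest Δλ = 9.71° (east) — crosses 180°.
Leg 4: -172.95° → +72.48°, shortest Δλ = -114.57° (west) — crosses 180°.
Total crossings: 4.

4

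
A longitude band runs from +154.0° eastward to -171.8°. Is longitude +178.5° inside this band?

Yes

Band width going east from +154.0° to -171.8°: ((-171.8 − 154.0) mod 360) = 34.2°.
Offset of +178.5° east of the west edge: ((178.5 − 154.0) mod 360) = 24.5°.
24.5° ≤ 34.2° ⇒ inside.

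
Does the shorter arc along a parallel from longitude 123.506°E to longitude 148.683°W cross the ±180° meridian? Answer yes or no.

Yes

Naïve |-148.683 − 123.506| = 272.189° > 180°, so the shorter arc goes the other way round — across 180°.
Signed shortest Δλ = ((-148.683 − 123.506 + 180) mod 360) − 180 = 87.811°.
Going east by 87.811° from +123.506° passes through 180° before reaching -148.683°.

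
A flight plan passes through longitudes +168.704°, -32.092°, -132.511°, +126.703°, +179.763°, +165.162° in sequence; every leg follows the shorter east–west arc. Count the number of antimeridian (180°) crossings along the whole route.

2

Leg 1: +168.704° → -32.092°, shortest Δλ = 159.204° (east) — crosses 180°.
Leg 2: -32.092° → -132.511°, shortest Δλ = -100.419° (west) — does not cross 180°.
Leg 3: -132.511° → +126.703°, shortest Δλ = -100.786° (west) — crosses 180°.
Leg 4: +126.703° → +179.763°, shortest Δλ = 53.06° (east) — does not cross 180°.
Leg 5: +179.763° → +165.162°, shortest Δλ = -14.601° (west) — does not cross 180°.
Total crossings: 2.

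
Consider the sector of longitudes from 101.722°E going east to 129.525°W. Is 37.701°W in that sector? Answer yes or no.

No

Band width going east from +101.722° to -129.525°: ((-129.525 − 101.722) mod 360) = 128.753°.
Offset of -37.701° east of the west edge: ((-37.701 − 101.722) mod 360) = 220.577°.
220.577° > 128.753° ⇒ outside.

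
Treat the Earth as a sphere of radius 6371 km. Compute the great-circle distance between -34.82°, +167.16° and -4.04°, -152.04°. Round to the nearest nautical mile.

Δλ = -152.04 − 167.16 = -319.20°; wrapped into (−180°, 180°]: 40.80°.
Δφ = -4.04 − -34.82 = 30.78°.
a = sin²(Δφ/2) + cos φ₁ · cos φ₂ · sin²(Δλ/2) = 0.169930.
c = 2·atan2(√a, √(1−a)) = 0.84979 rad → d = 6371·c ≈ 5414.02 km ≈ 2923.34 nmi.

2923 nmi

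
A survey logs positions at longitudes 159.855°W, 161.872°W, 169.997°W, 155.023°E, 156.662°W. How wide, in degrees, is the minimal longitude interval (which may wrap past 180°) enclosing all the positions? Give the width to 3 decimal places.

Sort the longitudes: -169.997°, -161.872°, -159.855°, -156.662°, +155.023°.
Eastward gaps between consecutive values (wrapping around): 8.125°, 2.017°, 3.193°, 311.685°, 34.980°.
Largest gap = 311.685° ⇒ minimal covering band is its complement: 360° − 311.685° = 48.315°.
Band runs from +155.023° eastward to -156.662°, crossing the antimeridian.

48.315°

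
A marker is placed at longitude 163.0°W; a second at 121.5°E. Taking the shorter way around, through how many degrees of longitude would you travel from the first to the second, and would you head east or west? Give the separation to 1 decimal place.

Raw difference: 121.5 − -163.0 = 284.5°.
Normalise into (−180°, 180°]: 284.5° − 360° = -75.5°.
Negative ⇒ the second point lies to the west; separation 75.5°.

75.5° west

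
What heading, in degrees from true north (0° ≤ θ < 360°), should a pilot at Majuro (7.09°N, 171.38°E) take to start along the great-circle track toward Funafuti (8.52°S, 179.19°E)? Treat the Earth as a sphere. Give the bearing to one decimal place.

153.4°

Δλ = 179.19 − 171.38 = 7.81°.
θ = atan2( sin Δλ · cos φ₂ , cos φ₁ · sin φ₂ − sin φ₁ · cos φ₂ · cos Δλ )
  = atan2(0.13439, -0.26796) = 153.365° → normalised to [0°, 360°): 153.365°.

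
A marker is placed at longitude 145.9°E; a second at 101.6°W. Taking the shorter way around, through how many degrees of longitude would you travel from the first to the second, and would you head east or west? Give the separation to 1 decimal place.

112.5° east

Raw difference: -101.6 − 145.9 = -247.5°.
Normalise into (−180°, 180°]: -247.5° + 360° = 112.5°.
Positive ⇒ the second point lies to the east; separation 112.5°.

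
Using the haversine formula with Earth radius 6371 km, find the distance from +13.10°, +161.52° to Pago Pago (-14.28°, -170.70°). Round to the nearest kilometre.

4316 km

Δλ = -170.70 − 161.52 = -332.22°; wrapped into (−180°, 180°]: 27.78°.
Δφ = -14.28 − 13.10 = -27.38°.
a = sin²(Δφ/2) + cos φ₁ · cos φ₂ · sin²(Δλ/2) = 0.110406.
c = 2·atan2(√a, √(1−a)) = 0.67743 rad → d = 6371·c ≈ 4315.89 km.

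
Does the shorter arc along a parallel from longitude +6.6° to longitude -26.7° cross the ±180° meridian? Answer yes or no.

No

Signed shortest Δλ = ((-26.7 − 6.6 + 180) mod 360) − 180 = -33.3°.
Going west by 33.3° from +6.6° reaches -26.7° without touching 180°.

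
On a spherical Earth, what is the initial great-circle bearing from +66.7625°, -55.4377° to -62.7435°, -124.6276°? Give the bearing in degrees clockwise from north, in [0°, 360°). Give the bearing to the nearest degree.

221°

Δλ = -124.6276 − -55.4377 = -69.1899°.
θ = atan2( sin Δλ · cos φ₂ , cos φ₁ · sin φ₂ − sin φ₁ · cos φ₂ · cos Δλ )
  = atan2(-0.42810, -0.50024) = -139.444° → normalised to [0°, 360°): 220.556°.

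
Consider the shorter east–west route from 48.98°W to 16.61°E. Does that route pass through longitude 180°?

Signed shortest Δλ = ((16.61 − -48.98 + 180) mod 360) − 180 = 65.59°.
Going east by 65.59° from -48.98° reaches +16.61° without touching 180°.

No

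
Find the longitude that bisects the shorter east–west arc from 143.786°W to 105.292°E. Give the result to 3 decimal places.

160.753°E

Signed shortest Δλ from -143.786° to +105.292° is -110.922°.
Midpoint longitude = -143.786° + (-110.922°)/2 = -143.786° − 55.461° = -199.247°.
Normalise into (−180°, 180°]: +160.753°.
(The naïve average (-143.786 + +105.292)/2 = -19.247° is on the wrong side of the globe.)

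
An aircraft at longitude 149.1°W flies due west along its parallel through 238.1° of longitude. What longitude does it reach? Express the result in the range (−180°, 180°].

Start at -149.1°; shift −238.1° → -387.2°.
-387.2° lies outside (−180°, 180°]; add 360° → -27.2°.

27.2°W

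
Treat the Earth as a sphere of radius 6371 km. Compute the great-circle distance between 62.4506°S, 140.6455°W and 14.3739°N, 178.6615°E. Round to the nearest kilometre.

9244 km

Δλ = 178.6615 − -140.6455 = 319.3070°; wrapped into (−180°, 180°]: -40.6930°.
Δφ = 14.3739 − -62.4506 = 76.8245°.
a = sin²(Δφ/2) + cos φ₁ · cos φ₂ · sin²(Δλ/2) = 0.440197.
c = 2·atan2(√a, √(1−a)) = 1.45090 rad → d = 6371·c ≈ 9243.71 km.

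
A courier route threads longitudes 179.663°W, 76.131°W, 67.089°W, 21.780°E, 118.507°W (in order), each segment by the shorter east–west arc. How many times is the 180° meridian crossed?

0

Leg 1: -179.663° → -76.131°, shortest Δλ = 103.532° (east) — does not cross 180°.
Leg 2: -76.131° → -67.089°, shortest Δλ = 9.042° (east) — does not cross 180°.
Leg 3: -67.089° → +21.780°, shortest Δλ = 88.869° (east) — does not cross 180°.
Leg 4: +21.780° → -118.507°, shortest Δλ = -140.287° (west) — does not cross 180°.
Total crossings: 0.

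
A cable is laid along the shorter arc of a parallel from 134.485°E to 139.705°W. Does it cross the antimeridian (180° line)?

Naïve |-139.705 − 134.485| = 274.19° > 180°, so the shorter arc goes the other way round — across 180°.
Signed shortest Δλ = ((-139.705 − 134.485 + 180) mod 360) − 180 = 85.81°.
Going east by 85.81° from +134.485° passes through 180° before reaching -139.705°.

Yes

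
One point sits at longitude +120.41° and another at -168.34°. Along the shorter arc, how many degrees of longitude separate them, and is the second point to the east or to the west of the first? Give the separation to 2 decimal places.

71.25° east

Raw difference: -168.34 − 120.41 = -288.75°.
Normalise into (−180°, 180°]: -288.75° + 360° = 71.25°.
Positive ⇒ the second point lies to the east; separation 71.25°.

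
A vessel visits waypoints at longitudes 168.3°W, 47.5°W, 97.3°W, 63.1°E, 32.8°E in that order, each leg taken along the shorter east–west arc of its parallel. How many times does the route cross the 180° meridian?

Leg 1: -168.3° → -47.5°, shortest Δλ = 120.8° (east) — does not cross 180°.
Leg 2: -47.5° → -97.3°, shortest Δλ = -49.8° (west) — does not cross 180°.
Leg 3: -97.3° → +63.1°, shortest Δλ = 160.4° (east) — does not cross 180°.
Leg 4: +63.1° → +32.8°, shortest Δλ = -30.3° (west) — does not cross 180°.
Total crossings: 0.

0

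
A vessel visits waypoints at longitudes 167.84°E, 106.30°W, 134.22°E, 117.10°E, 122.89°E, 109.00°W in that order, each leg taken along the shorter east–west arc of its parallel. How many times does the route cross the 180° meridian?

Leg 1: +167.84° → -106.30°, shortest Δλ = 85.86° (east) — crosses 180°.
Leg 2: -106.30° → +134.22°, shortest Δλ = -119.48° (west) — crosses 180°.
Leg 3: +134.22° → +117.10°, shortest Δλ = -17.12° (west) — does not cross 180°.
Leg 4: +117.10° → +122.89°, shortest Δλ = 5.79° (east) — does not cross 180°.
Leg 5: +122.89° → -109.00°, shortest Δλ = 128.11° (east) — crosses 180°.
Total crossings: 3.

3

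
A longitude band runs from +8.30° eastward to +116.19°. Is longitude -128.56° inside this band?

No

Band width going east from +8.30° to +116.19°: ((116.19 − 8.30) mod 360) = 107.89°.
Offset of -128.56° east of the west edge: ((-128.56 − 8.30) mod 360) = 223.14°.
223.14° > 107.89° ⇒ outside.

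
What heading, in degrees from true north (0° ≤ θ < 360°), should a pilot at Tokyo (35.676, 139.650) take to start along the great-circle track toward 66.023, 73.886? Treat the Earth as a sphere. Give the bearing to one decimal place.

330.1°

Δλ = 73.886 − 139.650 = -65.764°.
θ = atan2( sin Δλ · cos φ₂ , cos φ₁ · sin φ₂ − sin φ₁ · cos φ₂ · cos Δλ )
  = atan2(-0.37055, 0.64495) = -29.880° → normalised to [0°, 360°): 330.120°.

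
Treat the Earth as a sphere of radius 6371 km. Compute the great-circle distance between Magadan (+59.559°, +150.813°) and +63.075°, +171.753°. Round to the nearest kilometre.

1178 km

Δλ = 171.753 − 150.813 = 20.940°.
Δφ = 63.075 − 59.559 = 3.516°.
a = sin²(Δφ/2) + cos φ₁ · cos φ₂ · sin²(Δλ/2) = 0.008517.
c = 2·atan2(√a, √(1−a)) = 0.18484 rad → d = 6371·c ≈ 1177.62 km.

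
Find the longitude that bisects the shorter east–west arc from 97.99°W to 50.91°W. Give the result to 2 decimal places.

Signed shortest Δλ from -97.99° to -50.91° is +47.08°.
Midpoint longitude = -97.99° + (+47.08°)/2 = -97.99° + 23.54° = -74.45°.

74.45°W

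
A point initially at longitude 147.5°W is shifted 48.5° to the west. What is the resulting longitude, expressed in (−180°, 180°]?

164.0°E

Start at -147.5°; shift −48.5° → -196.0°.
-196.0° lies outside (−180°, 180°]; add 360° → +164.0°.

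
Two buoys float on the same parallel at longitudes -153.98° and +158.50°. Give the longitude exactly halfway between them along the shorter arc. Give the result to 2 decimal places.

-177.74°

Signed shortest Δλ from -153.98° to +158.50° is -47.52°.
Midpoint longitude = -153.98° + (-47.52°)/2 = -153.98° − 23.76° = -177.74°.
(The naïve average (-153.98 + +158.50)/2 = 2.26° is on the wrong side of the globe.)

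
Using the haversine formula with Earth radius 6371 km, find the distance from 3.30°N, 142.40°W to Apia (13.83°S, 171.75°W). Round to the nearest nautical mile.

2028 nmi

Δλ = -171.75 − -142.40 = -29.35°.
Δφ = -13.83 − 3.30 = -17.13°.
a = sin²(Δφ/2) + cos φ₁ · cos φ₂ · sin²(Δλ/2) = 0.084396.
c = 2·atan2(√a, √(1−a)) = 0.58952 rad → d = 6371·c ≈ 3755.82 km ≈ 2027.98 nmi.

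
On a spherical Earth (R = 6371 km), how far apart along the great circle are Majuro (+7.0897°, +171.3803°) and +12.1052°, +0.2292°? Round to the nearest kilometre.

17667 km

Δλ = 0.2292 − 171.3803 = -171.1511°.
Δφ = 12.1052 − 7.0897 = 5.0155°.
a = sin²(Δφ/2) + cos φ₁ · cos φ₂ · sin²(Δλ/2) = 0.966428.
c = 2·atan2(√a, √(1−a)) = 2.77306 rad → d = 6371·c ≈ 17667.16 km.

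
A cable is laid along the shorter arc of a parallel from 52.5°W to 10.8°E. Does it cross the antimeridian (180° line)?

No

Signed shortest Δλ = ((10.8 − -52.5 + 180) mod 360) − 180 = 63.3°.
Going east by 63.3° from -52.5° reaches +10.8° without touching 180°.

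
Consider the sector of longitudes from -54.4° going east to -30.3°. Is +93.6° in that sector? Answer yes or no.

No

Band width going east from -54.4° to -30.3°: ((-30.3 − -54.4) mod 360) = 24.1°.
Offset of +93.6° east of the west edge: ((93.6 − -54.4) mod 360) = 148.0°.
148.0° > 24.1° ⇒ outside.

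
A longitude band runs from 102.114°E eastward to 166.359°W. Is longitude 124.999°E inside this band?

Yes

Band width going east from +102.114° to -166.359°: ((-166.359 − 102.114) mod 360) = 91.527°.
Offset of +124.999° east of the west edge: ((124.999 − 102.114) mod 360) = 22.885°.
22.885° ≤ 91.527° ⇒ inside.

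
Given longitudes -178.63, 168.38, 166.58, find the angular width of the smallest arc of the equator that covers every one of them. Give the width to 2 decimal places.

14.79°

Sort the longitudes: -178.63°, +166.58°, +168.38°.
Eastward gaps between consecutive values (wrapping around): 345.21°, 1.80°, 12.99°.
Largest gap = 345.21° ⇒ minimal covering band is its complement: 360° − 345.21° = 14.79°.
Band runs from +166.58° eastward to -178.63°, crossing the antimeridian.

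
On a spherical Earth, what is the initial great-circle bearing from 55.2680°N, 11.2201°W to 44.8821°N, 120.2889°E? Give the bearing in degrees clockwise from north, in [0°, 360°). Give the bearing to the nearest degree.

34°

Δλ = 120.2889 − -11.2201 = 131.5090°.
θ = atan2( sin Δλ · cos φ₂ , cos φ₁ · sin φ₂ − sin φ₁ · cos φ₂ · cos Δλ )
  = atan2(0.53061, 0.78796) = 33.956° → normalised to [0°, 360°): 33.956°.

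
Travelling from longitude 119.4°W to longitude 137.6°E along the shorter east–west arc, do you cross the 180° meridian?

Naïve |137.6 − -119.4| = 257.0° > 180°, so the shorter arc goes the other way round — across 180°.
Signed shortest Δλ = ((137.6 − -119.4 + 180) mod 360) − 180 = -103.0°.
Going west by 103.0° from -119.4° passes through 180° before reaching +137.6°.

Yes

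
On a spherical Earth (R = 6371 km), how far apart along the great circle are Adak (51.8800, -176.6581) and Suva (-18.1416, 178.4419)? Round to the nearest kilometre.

7801 km

Δλ = 178.4419 − -176.6581 = 355.1000°; wrapped into (−180°, 180°]: -4.9000°.
Δφ = -18.1416 − 51.8800 = -70.0216°.
a = sin²(Δφ/2) + cos φ₁ · cos φ₂ · sin²(Δλ/2) = 0.330239.
c = 2·atan2(√a, √(1−a)) = 1.22439 rad → d = 6371·c ≈ 7800.57 km.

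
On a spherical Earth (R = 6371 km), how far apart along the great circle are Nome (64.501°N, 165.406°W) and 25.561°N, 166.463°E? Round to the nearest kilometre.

4776 km

Δλ = 166.463 − -165.406 = 331.869°; wrapped into (−180°, 180°]: -28.131°.
Δφ = 25.561 − 64.501 = -38.940°.
a = sin²(Δφ/2) + cos φ₁ · cos φ₂ · sin²(Δλ/2) = 0.134036.
c = 2·atan2(√a, √(1−a)) = 0.74965 rad → d = 6371·c ≈ 4776.01 km.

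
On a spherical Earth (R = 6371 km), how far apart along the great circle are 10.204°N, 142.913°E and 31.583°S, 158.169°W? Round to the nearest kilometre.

Δλ = -158.169 − 142.913 = -301.082°; wrapped into (−180°, 180°]: 58.918°.
Δφ = -31.583 − 10.204 = -41.787°.
a = sin²(Δφ/2) + cos φ₁ · cos φ₂ · sin²(Δλ/2) = 0.329970.
c = 2·atan2(√a, √(1−a)) = 1.22382 rad → d = 6371·c ≈ 7796.94 km.

7797 km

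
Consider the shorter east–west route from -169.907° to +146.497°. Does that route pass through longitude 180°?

Naïve |146.497 − -169.907| = 316.404° > 180°, so the shorter arc goes the other way round — across 180°.
Signed shortest Δλ = ((146.497 − -169.907 + 180) mod 360) − 180 = -43.596°.
Going west by 43.596° from -169.907° passes through 180° before reaching +146.497°.

Yes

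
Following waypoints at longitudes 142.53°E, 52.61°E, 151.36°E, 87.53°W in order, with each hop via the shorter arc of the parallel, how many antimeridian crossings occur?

1

Leg 1: +142.53° → +52.61°, shortest Δλ = -89.92° (west) — does not cross 180°.
Leg 2: +52.61° → +151.36°, shortest Δλ = 98.75° (east) — does not cross 180°.
Leg 3: +151.36° → -87.53°, shortest Δλ = 121.11° (east) — crosses 180°.
Total crossings: 1.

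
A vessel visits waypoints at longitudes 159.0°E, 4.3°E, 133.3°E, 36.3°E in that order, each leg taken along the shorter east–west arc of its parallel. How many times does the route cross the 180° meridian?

Leg 1: +159.0° → +4.3°, shortest Δλ = -154.7° (west) — does not cross 180°.
Leg 2: +4.3° → +133.3°, shortest Δλ = 129.0° (east) — does not cross 180°.
Leg 3: +133.3° → +36.3°, shortest Δλ = -97.0° (west) — does not cross 180°.
Total crossings: 0.

0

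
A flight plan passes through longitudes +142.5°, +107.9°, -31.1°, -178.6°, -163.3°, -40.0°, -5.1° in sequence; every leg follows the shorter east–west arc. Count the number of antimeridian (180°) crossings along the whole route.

Leg 1: +142.5° → +107.9°, shortest Δλ = -34.6° (west) — does not cross 180°.
Leg 2: +107.9° → -31.1°, shortest Δλ = -139.0° (west) — does not cross 180°.
Leg 3: -31.1° → -178.6°, shortest Δλ = -147.5° (west) — does not cross 180°.
Leg 4: -178.6° → -163.3°, shortest Δλ = 15.3° (east) — does not cross 180°.
Leg 5: -163.3° → -40.0°, shortest Δλ = 123.3° (east) — does not cross 180°.
Leg 6: -40.0° → -5.1°, shortest Δλ = 34.9° (east) — does not cross 180°.
Total crossings: 0.

0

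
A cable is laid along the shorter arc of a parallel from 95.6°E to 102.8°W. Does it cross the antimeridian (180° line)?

Naïve |-102.8 − 95.6| = 198.4° > 180°, so the shorter arc goes the other way round — across 180°.
Signed shortest Δλ = ((-102.8 − 95.6 + 180) mod 360) − 180 = 161.6°.
Going east by 161.6° from +95.6° passes through 180° before reaching -102.8°.

Yes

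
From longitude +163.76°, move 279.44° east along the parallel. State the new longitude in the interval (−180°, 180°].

Start at +163.76°; shift +279.44° → +443.20°.
+443.20° lies outside (−180°, 180°]; subtract 360° → +83.20°.

+83.20°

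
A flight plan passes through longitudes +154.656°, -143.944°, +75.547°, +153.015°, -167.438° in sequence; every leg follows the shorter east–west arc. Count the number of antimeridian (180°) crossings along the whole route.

Leg 1: +154.656° → -143.944°, shortest Δλ = 61.4° (east) — crosses 180°.
Leg 2: -143.944° → +75.547°, shortest Δλ = -140.509° (west) — crosses 180°.
Leg 3: +75.547° → +153.015°, shortest Δλ = 77.468° (east) — does not cross 180°.
Leg 4: +153.015° → -167.438°, shortest Δλ = 39.547° (east) — crosses 180°.
Total crossings: 3.

3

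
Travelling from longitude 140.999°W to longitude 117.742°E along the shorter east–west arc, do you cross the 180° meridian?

Naïve |117.742 − -140.999| = 258.741° > 180°, so the shorter arc goes the other way round — across 180°.
Signed shortest Δλ = ((117.742 − -140.999 + 180) mod 360) − 180 = -101.259°.
Going west by 101.259° from -140.999° passes through 180° before reaching +117.742°.

Yes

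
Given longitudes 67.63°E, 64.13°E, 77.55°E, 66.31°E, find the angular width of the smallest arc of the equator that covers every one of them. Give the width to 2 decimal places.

13.42°

Sort the longitudes: +64.13°, +66.31°, +67.63°, +77.55°.
Eastward gaps between consecutive values (wrapping around): 2.18°, 1.32°, 9.92°, 346.58°.
Largest gap = 346.58° ⇒ minimal covering band is its complement: 360° − 346.58° = 13.42°.
Band runs from +64.13° eastward to +77.55°.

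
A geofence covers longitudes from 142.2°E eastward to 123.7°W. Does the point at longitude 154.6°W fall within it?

Yes

Band width going east from +142.2° to -123.7°: ((-123.7 − 142.2) mod 360) = 94.1°.
Offset of -154.6° east of the west edge: ((-154.6 − 142.2) mod 360) = 63.2°.
63.2° ≤ 94.1° ⇒ inside.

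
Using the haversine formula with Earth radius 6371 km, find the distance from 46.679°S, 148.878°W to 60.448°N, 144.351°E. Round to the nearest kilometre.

Δλ = 144.351 − -148.878 = 293.229°; wrapped into (−180°, 180°]: -66.771°.
Δφ = 60.448 − -46.679 = 107.127°.
a = sin²(Δφ/2) + cos φ₁ · cos φ₂ · sin²(Δλ/2) = 0.749708.
c = 2·atan2(√a, √(1−a)) = 2.09372 rad → d = 6371·c ≈ 13339.09 km.

13339 km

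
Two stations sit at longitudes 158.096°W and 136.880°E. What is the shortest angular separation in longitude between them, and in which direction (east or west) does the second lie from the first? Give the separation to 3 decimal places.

65.024° west

Raw difference: 136.880 − -158.096 = 294.976°.
Normalise into (−180°, 180°]: 294.976° − 360° = -65.024°.
Negative ⇒ the second point lies to the west; separation 65.024°.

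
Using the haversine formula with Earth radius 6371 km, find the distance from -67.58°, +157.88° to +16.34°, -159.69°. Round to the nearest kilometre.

Δλ = -159.69 − 157.88 = -317.57°; wrapped into (−180°, 180°]: 42.43°.
Δφ = 16.34 − -67.58 = 83.92°.
a = sin²(Δφ/2) + cos φ₁ · cos φ₂ · sin²(Δλ/2) = 0.494967.
c = 2·atan2(√a, √(1−a)) = 1.56073 rad → d = 6371·c ≈ 9943.42 km.

9943 km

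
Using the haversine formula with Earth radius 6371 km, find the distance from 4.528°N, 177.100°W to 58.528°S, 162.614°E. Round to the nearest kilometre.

Δλ = 162.614 − -177.100 = 339.714°; wrapped into (−180°, 180°]: -20.286°.
Δφ = -58.528 − 4.528 = -63.056°.
a = sin²(Δφ/2) + cos φ₁ · cos φ₂ · sin²(Δλ/2) = 0.289581.
c = 2·atan2(√a, √(1−a)) = 1.13643 rad → d = 6371·c ≈ 7240.18 km.

7240 km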